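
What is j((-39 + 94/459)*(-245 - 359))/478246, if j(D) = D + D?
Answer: 10755428/109757457 ≈ 0.097993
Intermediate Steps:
j(D) = 2*D
j((-39 + 94/459)*(-245 - 359))/478246 = (2*((-39 + 94/459)*(-245 - 359)))/478246 = (2*((-39 + 94*(1/459))*(-604)))*(1/478246) = (2*((-39 + 94/459)*(-604)))*(1/478246) = (2*(-17807/459*(-604)))*(1/478246) = (2*(10755428/459))*(1/478246) = (21510856/459)*(1/478246) = 10755428/109757457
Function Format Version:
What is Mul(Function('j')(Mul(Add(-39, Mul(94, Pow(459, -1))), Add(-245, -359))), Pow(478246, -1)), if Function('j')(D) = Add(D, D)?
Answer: Rational(10755428, 109757457) ≈ 0.097993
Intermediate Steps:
Function('j')(D) = Mul(2, D)
Mul(Function('j')(Mul(Add(-39, Mul(94, Pow(459, -1))), Add(-245, -359))), Pow(478246, -1)) = Mul(Mul(2, Mul(Add(-39, Mul(94, Pow(459, -1))), Add(-245, -359))), Pow(478246, -1)) = Mul(Mul(2, Mul(Add(-39, Mul(94, Rational(1, 459))), -604)), Rational(1, 478246)) = Mul(Mul(2, Mul(Add(-39, Rational(94, 459)), -604)), Rational(1, 478246)) = Mul(Mul(2, Mul(Rational(-17807, 459), -604)), Rational(1, 478246)) = Mul(Mul(2, Rational(10755428, 459)), Rational(1, 478246)) = Mul(Rational(21510856, 459), Rational(1, 478246)) = Rational(10755428, 109757457)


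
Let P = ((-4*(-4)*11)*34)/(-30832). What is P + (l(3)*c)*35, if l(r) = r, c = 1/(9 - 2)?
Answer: 28531/1927 ≈ 14.806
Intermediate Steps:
c = ⅐ (c = 1/7 = ⅐ ≈ 0.14286)
P = -374/1927 (P = ((16*11)*34)*(-1/30832) = (176*34)*(-1/30832) = 5984*(-1/30832) = -374/1927 ≈ -0.19408)
P + (l(3)*c)*35 = -374/1927 + (3*(⅐))*35 = -374/1927 + (3/7)*35 = -374/1927 + 15 = 28531/1927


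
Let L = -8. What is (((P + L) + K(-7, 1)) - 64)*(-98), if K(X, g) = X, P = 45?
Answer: 3332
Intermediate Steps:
(((P + L) + K(-7, 1)) - 64)*(-98) = (((45 - 8) - 7) - 64)*(-98) = ((37 - 7) - 64)*(-98) = (30 - 64)*(-98) = -34*(-98) = 3332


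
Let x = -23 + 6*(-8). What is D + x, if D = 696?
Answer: 625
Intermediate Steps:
x = -71 (x = -23 - 48 = -71)
D + x = 696 - 71 = 625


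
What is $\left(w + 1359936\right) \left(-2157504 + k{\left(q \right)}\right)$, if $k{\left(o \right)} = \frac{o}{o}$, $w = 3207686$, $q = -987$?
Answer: $-9854658167866$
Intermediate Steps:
$k{\left(o \right)} = 1$
$\left(w + 1359936\right) \left(-2157504 + k{\left(q \right)}\right) = \left(3207686 + 1359936\right) \left(-2157504 + 1\right) = 4567622 \left(-2157503\right) = -9854658167866$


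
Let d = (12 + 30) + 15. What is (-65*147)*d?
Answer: -544635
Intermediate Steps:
d = 57 (d = 42 + 15 = 57)
(-65*147)*d = -65*147*57 = -9555*57 = -544635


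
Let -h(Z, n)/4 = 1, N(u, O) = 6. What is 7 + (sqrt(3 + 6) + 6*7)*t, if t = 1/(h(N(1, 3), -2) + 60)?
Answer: 437/56 ≈ 7.8036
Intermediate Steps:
h(Z, n) = -4 (h(Z, n) = -4*1 = -4)
t = 1/56 (t = 1/(-4 + 60) = 1/56 ≈ 0.017857)
7 + (sqrt(3 + 6) + 6*7)*t = 7 + (sqrt(3 + 6) + 6*7)*(1/56) = 7 + (sqrt(9) + 42)*(1/56) = 7 + (3 + 42)*(1/56) = 7 + 45*(1/56) = 7 + 45/56 = 437/56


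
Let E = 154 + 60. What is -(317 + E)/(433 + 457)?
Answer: -531/890 ≈ -0.59663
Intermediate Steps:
E = 214
-(317 + E)/(433 + 457) = -(317 + 214)/(433 + 457) = -531/890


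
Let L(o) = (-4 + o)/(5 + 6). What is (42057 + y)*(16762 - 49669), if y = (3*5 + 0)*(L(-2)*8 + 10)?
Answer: -15254270199/11 ≈ -1.3868e+9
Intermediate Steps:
L(o) = -4/11 + o/11 (L(o) = (-4 + o)/11 = (-4 + o)*(1/11) = -4/11 + o/11)
y = 930/11 (y = (3*5 + 0)*((-4/11 + (1/11)*(-2))*8 + 10) = (15 + 0)*((-4/11 - 2/11)*8 + 10) = 15*(-6/11*8 + 10) = 15*(-48/11 + 10) = 15*(62/11) = 930/11 ≈ 84.545)
(42057 + y)*(16762 - 49669) = (42057 + 930/11)*(16762 - 49669) = (463557/11)*(-32907) = -15254270199/11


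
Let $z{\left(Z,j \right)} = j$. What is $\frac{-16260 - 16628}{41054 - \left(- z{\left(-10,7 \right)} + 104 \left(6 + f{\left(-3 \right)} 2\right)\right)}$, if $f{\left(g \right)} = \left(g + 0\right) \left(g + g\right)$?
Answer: $- \frac{32888}{36693} \approx -0.8963$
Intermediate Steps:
$f{\left(g \right)} = 2 g^{2}$ ($f{\left(g \right)} = g 2 g = 2 g^{2}$)
$\frac{-16260 - 16628}{41054 - \left(- z{\left(-10,7 \right)} + 104 \left(6 + f{\left(-3 \right)} 2\right)\right)} = \frac{-16260 - 16628}{41054 + \left(7 - 104 \left(6 + 2 \left(-3\right)^{2} \cdot 2\right)\right)} = - \frac{32888}{41054 + \left(7 - 104 \left(6 + 2 \cdot 9 \cdot 2\right)\right)} = - \frac{32888}{41054 + \left(7 - 104 \left(6 + 18 \cdot 2\right)\right)} = - \frac{32888}{41054 + \left(7 - 104 \left(6 + 36\right)\right)} = - \frac{32888}{41054 + \left(7 - 4368\right)} = - \frac{32888}{41054 - 4361} = - \frac{32888}{36693}$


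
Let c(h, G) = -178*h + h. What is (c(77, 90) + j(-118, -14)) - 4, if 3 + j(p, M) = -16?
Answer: -13652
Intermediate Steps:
c(h, G) = -177*h
j(p, M) = -19 (j(p, M) = -3 - 16 = -19)
(c(77, 90) + j(-118, -14)) - 4 = (-177*77 - 19) - 4 = (-13629 - 19) - 4 = -13648 - 4 = -13652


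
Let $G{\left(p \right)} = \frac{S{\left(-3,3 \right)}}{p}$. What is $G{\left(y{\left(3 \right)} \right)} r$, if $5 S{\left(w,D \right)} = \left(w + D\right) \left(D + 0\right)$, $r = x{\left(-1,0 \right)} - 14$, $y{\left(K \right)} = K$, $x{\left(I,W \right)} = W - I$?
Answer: $0$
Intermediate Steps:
$r = -13$ ($r = \left(0 - -1\right) - 14 = \left(0 + 1\right) - 14 = 1 - 14 = -13$)
$S{\left(w,D \right)} = \frac{D \left(D + w\right)}{5}$ ($S{\left(w,D \right)} = \frac{\left(w + D\right) \left(D + 0\right)}{5} = \frac{\left(D + w\right) D}{5} = \frac{D \left(D + w\right)}{5}$)
$G{\left(p \right)} = 0$ ($G{\left(p \right)} = \frac{\frac{1}{5} \cdot 3 \left(3 - 3\right)}{p} = \frac{\frac{1}{5} \cdot 3 \cdot 0}{p} = \frac{0}{p} = 0$)
$G{\left(y{\left(3 \right)} \right)} r = 0 \left(-13\right) = 0$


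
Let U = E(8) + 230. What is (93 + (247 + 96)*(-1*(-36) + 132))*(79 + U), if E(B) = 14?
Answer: 18642591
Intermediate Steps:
U = 244 (U = 14 + 230 = 244)
(93 + (247 + 96)*(-1*(-36) + 132))*(79 + U) = (93 + (247 + 96)*(-1*(-36) + 132))*(79 + 244) = (93 + 343*(36 + 132))*323 = (93 + 343*168)*323 = (93 + 57624)*323 = 57717*323 = 18642591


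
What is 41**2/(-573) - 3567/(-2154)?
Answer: -525661/411414 ≈ -1.2777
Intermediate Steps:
41**2/(-573) - 3567/(-2154) = 1681*(-1/573) - 3567*(-1/2154) = -1681/573 + 1189/718 = -525661/411414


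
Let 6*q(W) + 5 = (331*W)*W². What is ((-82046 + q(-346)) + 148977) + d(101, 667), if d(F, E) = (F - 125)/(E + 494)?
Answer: -1768614901531/774 ≈ -2.2850e+9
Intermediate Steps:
q(W) = -⅚ + 331*W³/6 (q(W) = -⅚ + ((331*W)*W²)/6 = -⅚ + (331*W³)/6 = -⅚ + 331*W³/6)
d(F, E) = (-125 + F)/(494 + E)
((-82046 + q(-346)) + 148977) + d(101, 667) = ((-82046 + (-⅚ + (331/6)*(-346)³)) + 148977) + (-125 + 101)/(494 + 667) = ((-82046 + (-⅚ + (331/6)*(-41421736))) + 148977) - 24/1161 = ((-82046 + (-⅚ - 6855297308/3)) + 148977) + (1/1161)*(-24) = ((-82046 - 4570198207/2) + 148977) - 8/387 = (-4570362299/2 + 148977) - 8/387 = -4570064345/2 - 8/387 = -1768614901531/774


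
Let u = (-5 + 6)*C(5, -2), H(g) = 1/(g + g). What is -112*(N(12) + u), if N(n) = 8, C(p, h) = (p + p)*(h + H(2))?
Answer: 1064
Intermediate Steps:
H(g) = 1/(2*g)
C(p, h) = 2*p*(1/4 + h) (C(p, h) = (p + p)*(h + (1/2)/2) = (2*p)*(h + (1/2)*(1/2)) = (2*p)*(h + 1/4) = (2*p)*(1/4 + h) = 2*p*(1/4 + h))
u = -35/2 (u = (-5 + 6)*((1/2)*5*(1 + 4*(-2))) = 1*((1/2)*5*(1 - 8)) = 1*((1/2)*5*(-7)) = 1*(-35/2) = -35/2 ≈ -17.500)
-112*(N(12) + u) = -112*(8 - 35/2) = -112*(-19/2) = 1064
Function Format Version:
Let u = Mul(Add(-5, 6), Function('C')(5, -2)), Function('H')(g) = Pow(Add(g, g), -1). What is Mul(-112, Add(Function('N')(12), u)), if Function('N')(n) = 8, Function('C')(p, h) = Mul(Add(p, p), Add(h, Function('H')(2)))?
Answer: 1064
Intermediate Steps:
Function('H')(g) = Mul(Rational(1, 2), Pow(g, -1)) (Function('H')(g) = Pow(Mul(2, g), -1) = Mul(Rational(1, 2), Pow(g, -1)))
Function('C')(p, h) = Mul(2, p, Add(Rational(1, 4), h)) (Function('C')(p, h) = Mul(Add(p, p), Add(h, Mul(Rational(1, 2), Pow(2, -1)))) = Mul(Mul(2, p), Add(h, Mul(Rational(1, 2), Rational(1, 2)))) = Mul(Mul(2, p), Add(h, Rational(1, 4))) = Mul(Mul(2, p), Add(Rational(1, 4), h)) = Mul(2, p, Add(Rational(1, 4), h)))
u = Rational(-35, 2) (u = Mul(Add(-5, 6), Mul(Rational(1, 2), 5, Add(1, Mul(4, -2)))) = Mul(1, Mul(Rational(1, 2), 5, Add(1, -8))) = Mul(1, Mul(Rational(1, 2), 5, -7)) = Mul(1, Rational(-35, 2)) = Rational(-35, 2) ≈ -17.500)
Mul(-112, Add(Function('N')(12), u)) = Mul(-112, Add(8, Rational(-35, 2))) = Mul(-112, Rational(-19, 2)) = 1064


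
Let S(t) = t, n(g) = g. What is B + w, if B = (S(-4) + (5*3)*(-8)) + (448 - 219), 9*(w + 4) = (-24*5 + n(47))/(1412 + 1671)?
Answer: 2802374/27747 ≈ 101.00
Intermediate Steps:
w = -111061/27747 (w = -4 + ((-24*5 + 47)/(1412 + 1671))/9 = -4 + ((-120 + 47)/3083)/9 = -4 + (-73*1/3083)/9 = -4 + (1/9)*(-73/3083) = -4 - 73/27747 = -111061/27747 ≈ -4.0026)
B = 105 (B = (-4 + (5*3)*(-8)) + (448 - 219) = (-4 + 15*(-8)) + 229 = (-4 - 120) + 229 = -124 + 229 = 105)
B + w = 105 - 111061/27747 = 2802374/27747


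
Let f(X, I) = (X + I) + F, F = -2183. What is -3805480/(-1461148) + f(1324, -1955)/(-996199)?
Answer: 948781760248/363898544113 ≈ 2.6073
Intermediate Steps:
f(X, I) = -2183 + I + X (f(X, I) = (X + I) - 2183 = (I + X) - 2183 = -2183 + I + X)
-3805480/(-1461148) + f(1324, -1955)/(-996199) = -3805480/(-1461148) + (-2183 - 1955 + 1324)/(-996199) = -3805480*(-1/1461148) - 2814*(-1/996199) = 951370/365287 + 2814/996199 = 948781760248/363898544113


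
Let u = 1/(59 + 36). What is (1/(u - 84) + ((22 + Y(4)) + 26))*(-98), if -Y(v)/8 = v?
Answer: -12501762/7979 ≈ -1566.8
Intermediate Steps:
u = 1/95 ≈ 0.010526
Y(v) = -8*v
(1/(u - 84) + ((22 + Y(4)) + 26))*(-98) = (1/(1/95 - 84) + ((22 - 8*4) + 26))*(-98) = (1/(-7979/95) + ((22 - 32) + 26))*(-98) = (-95/7979 + (-10 + 26))*(-98) = (-95/7979 + 16)*(-98) = (127569/7979)*(-98) = -12501762/7979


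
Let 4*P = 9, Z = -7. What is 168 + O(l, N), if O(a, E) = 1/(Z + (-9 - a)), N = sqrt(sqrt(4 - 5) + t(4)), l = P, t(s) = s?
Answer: 12260/73 ≈ 167.95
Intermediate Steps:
P = 9/4 (P = (1/4)*9 = 9/4 ≈ 2.2500)
l = 9/4 ≈ 2.2500
N = sqrt(4 + I) (N = sqrt(sqrt(4 - 5) + 4) = sqrt(sqrt(-1) + 4) = sqrt(I + 4) = sqrt(4 + I) ≈ 2.0153 + 0.2481*I)
O(a, E) = 1/(-16 - a) (O(a, E) = 1/(-7 + (-9 - a)) = 1/(-16 - a))
168 + O(l, N) = 168 - 1/(16 + 9/4) = 168 - 1/73/4 = 168 - 1*4/73 = 168 - 4/73 = 12260/73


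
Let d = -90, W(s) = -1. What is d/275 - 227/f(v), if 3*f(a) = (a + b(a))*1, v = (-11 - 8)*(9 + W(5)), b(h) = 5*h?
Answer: 7013/16720 ≈ 0.41944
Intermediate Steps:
v = -152 (v = (-11 - 8)*(9 - 1) = -19*8 = -152)
f(a) = 2*a (f(a) = ((a + 5*a)*1)/3 = ((6*a)*1)/3 = (6*a)/3 = 2*a)
d/275 - 227/f(v) = -90/275 - 227/(2*(-152)) = -90*1/275 - 227/(-304) = -18/55 - 227*(-1/304) = -18/55 + 227/304 = 7013/16720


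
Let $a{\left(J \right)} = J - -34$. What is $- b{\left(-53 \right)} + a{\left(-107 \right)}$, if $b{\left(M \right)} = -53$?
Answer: $-20$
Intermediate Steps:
$a{\left(J \right)} = 34 + J$ ($a{\left(J \right)} = J + 34 = 34 + J$)
$- b{\left(-53 \right)} + a{\left(-107 \right)} = \left(-1\right) \left(-53\right) + \left(34 - 107\right) = 53 - 73 = -20$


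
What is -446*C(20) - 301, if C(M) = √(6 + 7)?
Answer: -301 - 446*√13 ≈ -1909.1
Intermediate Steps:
C(M) = √13
-446*C(20) - 301 = -446*√13 - 301 = -301 - 446*√13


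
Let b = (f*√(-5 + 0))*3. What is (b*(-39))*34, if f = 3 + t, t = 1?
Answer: -15912*I*√5 ≈ -35580.0*I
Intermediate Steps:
f = 4 (f = 3 + 1 = 4)
b = 12*I*√5 (b = (4*√(-5 + 0))*3 = (4*√(-5))*3 = (4*(I*√5))*3 = (4*I*√5)*3 = 12*I*√5 ≈ 26.833*I)
(b*(-39))*34 = ((12*I*√5)*(-39))*34 = -468*I*√5*34 = -15912*I*√5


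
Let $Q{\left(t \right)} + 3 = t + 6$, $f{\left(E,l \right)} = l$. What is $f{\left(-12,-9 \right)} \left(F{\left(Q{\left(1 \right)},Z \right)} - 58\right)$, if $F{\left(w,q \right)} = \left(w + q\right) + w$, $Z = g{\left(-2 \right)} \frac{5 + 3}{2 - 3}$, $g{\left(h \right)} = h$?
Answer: $306$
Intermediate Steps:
$Q{\left(t \right)} = 3 + t$ ($Q{\left(t \right)} = -3 + \left(t + 6\right) = -3 + \left(6 + t\right) = 3 + t$)
$Z = 16$ ($Z = - 2 \frac{5 + 3}{2 - 3} = - 2 \frac{8}{-1} = - 2 \cdot 8 \left(-1\right) = \left(-2\right) \left(-8\right) = 16$)
$F{\left(w,q \right)} = q + 2 w$ ($F{\left(w,q \right)} = \left(q + w\right) + w = q + 2 w$)
$f{\left(-12,-9 \right)} \left(F{\left(Q{\left(1 \right)},Z \right)} - 58\right) = - 9 \left(\left(16 + 2 \left(3 + 1\right)\right) - 58\right) = - 9 \left(\left(16 + 2 \cdot 4\right) - 58\right) = - 9 \left(\left(16 + 8\right) - 58\right) = - 9 \left(24 - 58\right) = \left(-9\right) \left(-34\right) = 306$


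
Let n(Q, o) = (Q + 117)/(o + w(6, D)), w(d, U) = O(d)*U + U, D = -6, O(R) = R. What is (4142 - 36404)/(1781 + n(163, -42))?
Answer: -96786/5333 ≈ -18.148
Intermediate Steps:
w(d, U) = U + U*d (w(d, U) = d*U + U = U*d + U = U + U*d)
n(Q, o) = (117 + Q)/(-42 + o) (n(Q, o) = (Q + 117)/(o - 6*(1 + 6)) = (117 + Q)/(o - 6*7) = (117 + Q)/(o - 42) = (117 + Q)/(-42 + o))
(4142 - 36404)/(1781 + n(163, -42)) = (4142 - 36404)/(1781 + (117 + 163)/(-42 - 42)) = -32262/(1781 + 280/(-84)) = -32262/(1781 - 1/84*280) = -32262/(1781 - 10/3) = -32262/5333/3 = -32262*3/5333 = -96786/5333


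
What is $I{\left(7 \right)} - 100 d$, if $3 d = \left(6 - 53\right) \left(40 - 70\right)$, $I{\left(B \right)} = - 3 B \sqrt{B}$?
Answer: $-47000 - 21 \sqrt{7} \approx -47056.0$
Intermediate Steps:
$I{\left(B \right)} = - 3 B^{\frac{3}{2}}$
$d = 470$ ($d = \frac{\left(6 - 53\right) \left(40 - 70\right)}{3} = \frac{\left(-47\right) \left(-30\right)}{3} = \frac{1}{3} \cdot 1410 = 470$)
$I{\left(7 \right)} - 100 d = - 3 \cdot 7^{\frac{3}{2}} - 47000 = - 3 \cdot 7 \sqrt{7} - 47000 = - 21 \sqrt{7} - 47000 = -47000 - 21 \sqrt{7}$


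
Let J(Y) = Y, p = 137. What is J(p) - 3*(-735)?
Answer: 2342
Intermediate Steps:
J(p) - 3*(-735) = 137 - 3*(-735) = 137 - 1*(-2205) = 137 + 2205 = 2342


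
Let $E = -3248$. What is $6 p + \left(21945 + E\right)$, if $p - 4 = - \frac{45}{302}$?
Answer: $\frac{2826736}{151} \approx 18720.0$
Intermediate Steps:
$p = \frac{1163}{302}$ ($p = 4 - \frac{45}{302} = \frac{1163}{302} \approx 3.851$)
$6 p + \left(21945 + E\right) = 6 \cdot \frac{1163}{302} + \left(21945 - 3248\right) = \frac{3489}{151} + 18697 = \frac{2826736}{151}$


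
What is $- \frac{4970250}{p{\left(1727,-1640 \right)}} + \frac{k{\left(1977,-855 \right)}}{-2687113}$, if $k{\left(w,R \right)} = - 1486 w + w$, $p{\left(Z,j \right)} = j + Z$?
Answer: $- \frac{404708120295}{7084207} \approx -57128.0$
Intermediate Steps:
$p{\left(Z,j \right)} = Z + j$
$k{\left(w,R \right)} = - 1485 w$
$- \frac{4970250}{p{\left(1727,-1640 \right)}} + \frac{k{\left(1977,-855 \right)}}{-2687113} = - \frac{4970250}{1727 - 1640} + \frac{\left(-1485\right) 1977}{-2687113} = - \frac{4970250}{87} - - \frac{266895}{244283} = \left(-4970250\right) \frac{1}{87} + \frac{266895}{244283} = - \frac{1656750}{29} + \frac{266895}{244283} = - \frac{404708120295}{7084207}$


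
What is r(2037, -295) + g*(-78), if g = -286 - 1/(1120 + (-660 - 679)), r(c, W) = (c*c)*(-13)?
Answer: -3936122723/73 ≈ -5.3919e+7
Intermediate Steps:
r(c, W) = -13*c² (r(c, W) = c²*(-13) = -13*c²)
g = -62633/219 (g = -286 - 1/(1120 - 1339) = -286 - 1/(-219) = -286 - 1*(-1/219) = -286 + 1/219 = -62633/219 ≈ -286.00)
r(2037, -295) + g*(-78) = -13*2037² - 62633/219*(-78) = -13*4149369 + 1628458/73 = -53941797 + 1628458/73 = -3936122723/73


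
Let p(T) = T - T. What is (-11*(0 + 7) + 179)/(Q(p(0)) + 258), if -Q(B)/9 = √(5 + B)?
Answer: 2924/7351 + 102*√5/7351 ≈ 0.42880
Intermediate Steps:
p(T) = 0
Q(B) = -9*√(5 + B)
(-11*(0 + 7) + 179)/(Q(p(0)) + 258) = (-11*(0 + 7) + 179)/(-9*√(5 + 0) + 258) = (-11*7 + 179)/(-9*√5 + 258) = (-77 + 179)/(258 - 9*√5) = 102/(258 - 9*√5)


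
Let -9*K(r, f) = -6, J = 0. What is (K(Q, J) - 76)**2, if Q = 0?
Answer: 51076/9 ≈ 5675.1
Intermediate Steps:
K(r, f) = 2/3 (K(r, f) = -1/9*(-6) = 2/3)
(K(Q, J) - 76)**2 = (2/3 - 76)**2 = (-226/3)**2 = 51076/9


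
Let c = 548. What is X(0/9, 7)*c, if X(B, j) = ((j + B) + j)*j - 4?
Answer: 51512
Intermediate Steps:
X(B, j) = -4 + j*(B + 2*j) (X(B, j) = ((B + j) + j)*j - 4 = (B + 2*j)*j - 4 = j*(B + 2*j) - 4 = -4 + j*(B + 2*j))
X(0/9, 7)*c = (-4 + 2*7² + (0/9)*7)*548 = (-4 + 2*49 + (0*(⅑))*7)*548 = (-4 + 98 + 0*7)*548 = (-4 + 98 + 0)*548 = 94*548 = 51512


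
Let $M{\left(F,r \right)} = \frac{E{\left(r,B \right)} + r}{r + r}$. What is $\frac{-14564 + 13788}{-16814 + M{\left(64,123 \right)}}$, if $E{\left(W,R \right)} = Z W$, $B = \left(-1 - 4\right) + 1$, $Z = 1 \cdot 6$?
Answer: $\frac{1552}{33621} \approx 0.046162$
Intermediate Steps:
$Z = 6$
$B = -4$ ($B = -5 + 1 = -4$)
$E{\left(W,R \right)} = 6 W$
$M{\left(F,r \right)} = \frac{7}{2}$ ($M{\left(F,r \right)} = \frac{6 r + r}{r + r} = \frac{7 r}{2 r} = 7 r \frac{1}{2 r} = \frac{7}{2}$)
$\frac{-14564 + 13788}{-16814 + M{\left(64,123 \right)}} = \frac{-14564 + 13788}{-16814 + \frac{7}{2}} = - \frac{776}{- \frac{33621}{2}} = \left(-776\right) \left(- \frac{2}{33621}\right) = \frac{1552}{33621}$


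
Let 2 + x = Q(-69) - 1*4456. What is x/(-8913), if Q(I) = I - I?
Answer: 1486/2971 ≈ 0.50017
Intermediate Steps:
Q(I) = 0
x = -4458 (x = -2 + (0 - 1*4456) = -2 + (0 - 4456) = -2 - 4456 = -4458)
x/(-8913) = -4458/(-8913) = -4458*(-1/8913) = 1486/2971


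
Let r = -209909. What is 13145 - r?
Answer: 223054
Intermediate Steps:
13145 - r = 13145 - 1*(-209909) = 13145 + 209909 = 223054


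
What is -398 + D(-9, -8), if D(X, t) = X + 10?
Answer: -397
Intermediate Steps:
D(X, t) = 10 + X
-398 + D(-9, -8) = -398 + (10 - 9) = -398 + 1 = -397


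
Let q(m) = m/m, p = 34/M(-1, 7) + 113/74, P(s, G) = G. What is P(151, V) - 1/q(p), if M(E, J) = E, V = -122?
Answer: -123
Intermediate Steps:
p = -2403/74 (p = 34/(-1) + 113/74 = 34*(-1) + 113*(1/74) = -34 + 113/74 = -2403/74 ≈ -32.473)
q(m) = 1
P(151, V) - 1/q(p) = -122 - 1/1 = -122 - 1*1 = -122 - 1 = -123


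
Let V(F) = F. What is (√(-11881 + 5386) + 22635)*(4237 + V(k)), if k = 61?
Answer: 97285230 + 4298*I*√6495 ≈ 9.7285e+7 + 3.4638e+5*I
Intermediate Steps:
(√(-11881 + 5386) + 22635)*(4237 + V(k)) = (√(-11881 + 5386) + 22635)*(4237 + 61) = (√(-6495) + 22635)*4298 = (I*√6495 + 22635)*4298 = (22635 + I*√6495)*4298 = 97285230 + 4298*I*√6495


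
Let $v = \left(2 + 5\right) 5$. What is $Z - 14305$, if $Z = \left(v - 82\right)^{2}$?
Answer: $-12096$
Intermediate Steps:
$v = 35$ ($v = 7 \cdot 5 = 35$)
$Z = 2209$ ($Z = \left(35 - 82\right)^{2} = \left(-47\right)^{2} = 2209$)
$Z - 14305 = 2209 - 14305 = -12096$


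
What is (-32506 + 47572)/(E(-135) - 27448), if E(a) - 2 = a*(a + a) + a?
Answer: 15066/8869 ≈ 1.6987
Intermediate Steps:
E(a) = 2 + a + 2*a² (E(a) = 2 + (a*(a + a) + a) = 2 + (a*(2*a) + a) = 2 + (2*a² + a) = 2 + (a + 2*a²) = 2 + a + 2*a²)
(-32506 + 47572)/(E(-135) - 27448) = (-32506 + 47572)/((2 - 135 + 2*(-135)²) - 27448) = 15066/((2 - 135 + 2*18225) - 27448) = 15066/((2 - 135 + 36450) - 27448) = 15066/(36317 - 27448) = 15066/8869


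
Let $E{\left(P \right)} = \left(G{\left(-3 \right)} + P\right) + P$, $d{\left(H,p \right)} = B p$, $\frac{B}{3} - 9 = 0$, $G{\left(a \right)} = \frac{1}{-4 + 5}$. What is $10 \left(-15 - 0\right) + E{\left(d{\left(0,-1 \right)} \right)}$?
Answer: $-203$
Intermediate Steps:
$G{\left(a \right)} = 1$ ($G{\left(a \right)} = 1^{-1} = 1$)
$B = 27$ ($B = 27 + 3 \cdot 0 = 27 + 0 = 27$)
$d{\left(H,p \right)} = 27 p$
$E{\left(P \right)} = 1 + 2 P$ ($E{\left(P \right)} = \left(1 + P\right) + P = 1 + 2 P$)
$10 \left(-15 - 0\right) + E{\left(d{\left(0,-1 \right)} \right)} = 10 \left(-15 - 0\right) + \left(1 + 2 \cdot 27 \left(-1\right)\right) = 10 \left(-15 + 0\right) + \left(1 + 2 \left(-27\right)\right) = 10 \left(-15\right) + \left(1 - 54\right) = -150 - 53 = -203$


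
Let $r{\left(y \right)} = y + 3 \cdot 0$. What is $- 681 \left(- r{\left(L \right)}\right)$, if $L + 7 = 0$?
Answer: $-4767$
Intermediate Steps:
$L = -7$ ($L = -7 + 0 = -7$)
$r{\left(y \right)} = y$ ($r{\left(y \right)} = y + 0 = y$)
$- 681 \left(- r{\left(L \right)}\right) = - 681 \left(\left(-1\right) \left(-7\right)\right) = \left(-681\right) 7 = -4767$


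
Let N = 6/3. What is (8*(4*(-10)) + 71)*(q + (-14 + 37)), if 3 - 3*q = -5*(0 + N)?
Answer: -6806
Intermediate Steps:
N = 2 (N = 6*(⅓) = 2)
q = 13/3 (q = 1 - (-5)*(0 + 2)/3 = 1 - (-5)*2/3 = 1 - ⅓*(-10) = 1 + 10/3 = 13/3 ≈ 4.3333)
(8*(4*(-10)) + 71)*(q + (-14 + 37)) = (8*(4*(-10)) + 71)*(13/3 + (-14 + 37)) = (8*(-40) + 71)*(13/3 + 23) = (-320 + 71)*(82/3) = -249*82/3 = -6806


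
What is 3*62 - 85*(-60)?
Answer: 5286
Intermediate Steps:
3*62 - 85*(-60) = 186 + 5100 = 5286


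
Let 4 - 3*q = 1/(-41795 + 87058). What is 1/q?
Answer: 135789/181051 ≈ 0.75000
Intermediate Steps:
q = 181051/135789 (q = 4/3 - 1/(3*(-41795 + 87058)) = 4/3 - ⅓/45263 = 4/3 - ⅓*1/45263 = 4/3 - 1/135789 = 181051/135789 ≈ 1.3333)
1/q = 1/(181051/135789) = 135789/181051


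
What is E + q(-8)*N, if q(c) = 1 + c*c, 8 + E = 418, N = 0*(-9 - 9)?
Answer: 410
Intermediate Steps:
N = 0 (N = 0*(-18) = 0)
E = 410 (E = -8 + 418 = 410)
q(c) = 1 + c**2
E + q(-8)*N = 410 + (1 + (-8)**2)*0 = 410 + (1 + 64)*0 = 410 + 65*0 = 410 + 0 = 410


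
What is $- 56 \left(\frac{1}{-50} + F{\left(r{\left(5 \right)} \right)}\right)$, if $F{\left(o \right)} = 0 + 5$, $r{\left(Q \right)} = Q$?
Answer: $- \frac{6972}{25} \approx -278.88$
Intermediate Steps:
$F{\left(o \right)} = 5$
$- 56 \left(\frac{1}{-50} + F{\left(r{\left(5 \right)} \right)}\right) = - 56 \left(\frac{1}{-50} + 5\right) = - 56 \left(- \frac{1}{50} + 5\right) = \left(-56\right) \frac{249}{50} = - \frac{6972}{25}$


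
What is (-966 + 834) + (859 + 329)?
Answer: 1056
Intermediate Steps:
(-966 + 834) + (859 + 329) = -132 + 1188 = 1056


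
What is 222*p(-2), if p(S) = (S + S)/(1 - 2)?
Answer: 888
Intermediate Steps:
p(S) = -2*S (p(S) = (2*S)/(-1) = (2*S)*(-1) = -2*S)
222*p(-2) = 222*(-2*(-2)) = 222*4 = 888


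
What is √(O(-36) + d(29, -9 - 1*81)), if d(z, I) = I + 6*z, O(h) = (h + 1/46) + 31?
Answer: √167210/46 ≈ 8.8894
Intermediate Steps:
O(h) = 1427/46 + h (O(h) = (h + 1/46) + 31 = (1/46 + h) + 31 = 1427/46 + h)
√(O(-36) + d(29, -9 - 1*81)) = √((1427/46 - 36) + ((-9 - 1*81) + 6*29)) = √(-229/46 + ((-9 - 81) + 174)) = √(-229/46 + (-90 + 174)) = √(-229/46 + 84) = √(3635/46) = √167210/46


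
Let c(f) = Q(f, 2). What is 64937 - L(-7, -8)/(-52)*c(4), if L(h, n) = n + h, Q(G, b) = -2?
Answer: 1688377/26 ≈ 64938.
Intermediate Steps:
L(h, n) = h + n
c(f) = -2
64937 - L(-7, -8)/(-52)*c(4) = 64937 - (-7 - 8)/(-52)*(-2) = 64937 - (-1/52*(-15))*(-2) = 64937 - 15*(-2)/52 = 64937 - 1*(-15/26) = 64937 + 15/26 = 1688377/26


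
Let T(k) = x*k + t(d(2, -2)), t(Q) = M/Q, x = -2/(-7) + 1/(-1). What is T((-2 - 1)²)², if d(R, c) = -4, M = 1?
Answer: 34969/784 ≈ 44.603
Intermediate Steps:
x = -5/7 (x = -2*(-⅐) + 1*(-1) = 2/7 - 1 = -5/7 ≈ -0.71429)
t(Q) = 1/Q
T(k) = -¼ - 5*k/7 (T(k) = -5*k/7 + 1/(-4) = -5*k/7 - ¼ = -¼ - 5*k/7)
T((-2 - 1)²)² = (-¼ - 5*(-2 - 1)²/7)² = (-¼ - 5/7*(-3)²)² = (-¼ - 5/7*9)² = (-¼ - 45/7)² = (-187/28)² = 34969/784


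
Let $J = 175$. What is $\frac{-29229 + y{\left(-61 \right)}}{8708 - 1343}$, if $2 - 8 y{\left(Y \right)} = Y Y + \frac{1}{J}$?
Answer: $- \frac{6928571}{1718500} \approx -4.0318$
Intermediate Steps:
$y{\left(Y \right)} = \frac{349}{1400} - \frac{Y^{2}}{8}$ ($y{\left(Y \right)} = \frac{1}{4} - \frac{Y Y + \frac{1}{175}}{8} = \frac{1}{4} - \frac{Y^{2} + \frac{1}{175}}{8} = \frac{1}{4} - \frac{\frac{1}{175} + Y^{2}}{8} = \frac{1}{4} - \left(\frac{1}{1400} + \frac{Y^{2}}{8}\right) = \frac{349}{1400} - \frac{Y^{2}}{8}$)
$\frac{-29229 + y{\left(-61 \right)}}{8708 - 1343} = \frac{-29229 + \left(\frac{349}{1400} - \frac{\left(-61\right)^{2}}{8}\right)}{8708 - 1343} = \frac{-29229 + \left(\frac{349}{1400} - \frac{3721}{8}\right)}{7365} = \left(-29229 + \left(\frac{349}{1400} - \frac{3721}{8}\right)\right) \frac{1}{7365} = \left(-29229 - \frac{325413}{700}\right) \frac{1}{7365} = \left(- \frac{20785713}{700}\right) \frac{1}{7365} = - \frac{6928571}{1718500}$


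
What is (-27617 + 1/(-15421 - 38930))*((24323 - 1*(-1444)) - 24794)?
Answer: -1460484255664/54351 ≈ -2.6871e+7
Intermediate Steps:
(-27617 + 1/(-15421 - 38930))*((24323 - 1*(-1444)) - 24794) = (-27617 + 1/(-54351))*((24323 + 1444) - 24794) = (-27617 - 1/54351)*(25767 - 24794) = -1501011568/54351*973 = -1460484255664/54351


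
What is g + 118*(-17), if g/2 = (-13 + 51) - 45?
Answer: -2020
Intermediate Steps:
g = -14 (g = 2*((-13 + 51) - 45) = 2*(38 - 45) = 2*(-7) = -14)
g + 118*(-17) = -14 + 118*(-17) = -14 - 2006 = -2020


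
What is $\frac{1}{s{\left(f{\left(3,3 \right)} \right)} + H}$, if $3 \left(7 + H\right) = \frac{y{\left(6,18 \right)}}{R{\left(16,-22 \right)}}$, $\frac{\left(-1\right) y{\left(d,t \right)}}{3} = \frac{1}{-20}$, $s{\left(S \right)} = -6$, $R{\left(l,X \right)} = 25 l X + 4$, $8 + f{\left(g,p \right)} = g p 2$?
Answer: $- \frac{175920}{2286961} \approx -0.076923$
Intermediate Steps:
$f{\left(g,p \right)} = -8 + 2 g p$ ($f{\left(g,p \right)} = -8 + g p 2 = -8 + 2 g p$)
$R{\left(l,X \right)} = 4 + 25 X l$ ($R{\left(l,X \right)} = 25 X l + 4 = 4 + 25 X l$)
$y{\left(d,t \right)} = \frac{3}{20}$ ($y{\left(d,t \right)} = - \frac{3}{-20} = \left(-3\right) \left(- \frac{1}{20}\right) = \frac{3}{20}$)
$H = - \frac{1231441}{175920}$ ($H = -7 + \frac{\frac{3}{20} \frac{1}{4 + 25 \left(-22\right) 16}}{3} = -7 + \frac{\frac{3}{20} \frac{1}{4 - 8800}}{3} = -7 + \frac{\frac{3}{20} \frac{1}{-8796}}{3} = -7 + \frac{\frac{3}{20} \left(- \frac{1}{8796}\right)}{3} = -7 + \frac{1}{3} \left(- \frac{1}{58640}\right) = -7 - \frac{1}{175920} = - \frac{1231441}{175920} \approx -7.0$)
$\frac{1}{s{\left(f{\left(3,3 \right)} \right)} + H} = \frac{1}{-6 - \frac{1231441}{175920}} = \frac{1}{- \frac{2286961}{175920}} = - \frac{175920}{2286961}$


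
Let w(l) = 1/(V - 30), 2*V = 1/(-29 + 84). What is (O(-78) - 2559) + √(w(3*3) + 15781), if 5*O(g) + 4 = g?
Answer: -12877/5 + 3*√19083398699/3299 ≈ -2449.8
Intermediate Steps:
V = 1/110 (V = 1/(2*(-29 + 84)) = (½)/55 = (½)*(1/55) = 1/110 ≈ 0.0090909)
O(g) = -⅘ + g/5
w(l) = -110/3299 (w(l) = 1/(1/110 - 30) = 1/(-3299/110) = -110/3299)
(O(-78) - 2559) + √(w(3*3) + 15781) = ((-⅘ + (⅕)*(-78)) - 2559) + √(-110/3299 + 15781) = ((-⅘ - 78/5) - 2559) + √(52061409/3299) = (-82/5 - 2559) + 3*√19083398699/3299 = -12877/5 + 3*√19083398699/3299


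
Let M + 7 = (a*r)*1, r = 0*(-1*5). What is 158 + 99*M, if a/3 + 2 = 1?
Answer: -535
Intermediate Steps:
r = 0 (r = 0*(-5) = 0)
a = -3 (a = -6 + 3*1 = -6 + 3 = -3)
M = -7 (M = -7 - 3*0*1 = -7 + 0*1 = -7 + 0 = -7)
158 + 99*M = 158 + 99*(-7) = 158 - 693 = -535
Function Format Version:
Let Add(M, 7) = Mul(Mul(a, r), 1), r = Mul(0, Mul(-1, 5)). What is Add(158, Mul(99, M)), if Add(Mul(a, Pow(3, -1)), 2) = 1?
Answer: -535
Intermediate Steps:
r = 0 (r = Mul(0, -5) = 0)
a = -3 (a = Add(-6, Mul(3, 1)) = Add(-6, 3) = -3)
M = -7 (M = Add(-7, Mul(Mul(-3, 0), 1)) = Add(-7, Mul(0, 1)) = Add(-7, 0) = -7)
Add(158, Mul(99, M)) = Add(158, Mul(99, -7)) = Add(158, -693) = -535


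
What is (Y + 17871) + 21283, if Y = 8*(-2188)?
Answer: 21650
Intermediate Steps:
Y = -17504
(Y + 17871) + 21283 = (-17504 + 17871) + 21283 = 367 + 21283 = 21650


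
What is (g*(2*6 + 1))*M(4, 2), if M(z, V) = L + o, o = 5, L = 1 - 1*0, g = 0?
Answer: 0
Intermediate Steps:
L = 1 (L = 1 + 0 = 1)
M(z, V) = 6 (M(z, V) = 1 + 5 = 6)
(g*(2*6 + 1))*M(4, 2) = (0*(2*6 + 1))*6 = (0*(12 + 1))*6 = (0*13)*6 = 0*6 = 0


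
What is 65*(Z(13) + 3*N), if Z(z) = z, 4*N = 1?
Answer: 3575/4 ≈ 893.75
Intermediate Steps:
N = 1/4 (N = (1/4)*1 = 1/4 ≈ 0.25000)
65*(Z(13) + 3*N) = 65*(13 + 3*(1/4)) = 65*(13 + 3/4) = 65*(55/4) = 3575/4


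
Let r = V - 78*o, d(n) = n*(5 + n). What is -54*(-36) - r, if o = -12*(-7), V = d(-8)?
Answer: 8472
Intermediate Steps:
V = 24 (V = -8*(5 - 8) = -8*(-3) = 24)
o = 84
r = -6528 (r = 24 - 78*84 = 24 - 6552 = -6528)
-54*(-36) - r = -54*(-36) - 1*(-6528) = 1944 + 6528 = 8472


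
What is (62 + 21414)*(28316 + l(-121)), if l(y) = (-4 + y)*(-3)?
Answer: 616167916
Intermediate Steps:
l(y) = 12 - 3*y
(62 + 21414)*(28316 + l(-121)) = (62 + 21414)*(28316 + (12 - 3*(-121))) = 21476*(28316 + (12 + 363)) = 21476*(28316 + 375) = 21476*28691 = 616167916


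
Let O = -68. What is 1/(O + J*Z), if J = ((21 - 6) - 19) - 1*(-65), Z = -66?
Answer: -1/4094 ≈ -0.00024426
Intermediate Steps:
J = 61 (J = (15 - 19) + 65 = -4 + 65 = 61)
1/(O + J*Z) = 1/(-68 + 61*(-66)) = 1/(-68 - 4026) = 1/(-4094) = -1/4094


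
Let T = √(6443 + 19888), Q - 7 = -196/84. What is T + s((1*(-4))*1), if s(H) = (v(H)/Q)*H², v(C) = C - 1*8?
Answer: -288/7 + √26331 ≈ 121.13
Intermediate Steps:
v(C) = -8 + C (v(C) = C - 8 = -8 + C)
Q = 14/3 (Q = 7 - 196/84 = 7 - 196*1/84 = 7 - 7/3 = 14/3 ≈ 4.6667)
s(H) = H²*(-12/7 + 3*H/14) (s(H) = ((-8 + H)/(14/3))*H² = ((-8 + H)*(3/14))*H² = (-12/7 + 3*H/14)*H² = H²*(-12/7 + 3*H/14))
T = √26331 ≈ 162.27
T + s((1*(-4))*1) = √26331 + 3*((1*(-4))*1)²*(-8 + (1*(-4))*1)/14 = √26331 + 3*(-4*1)²*(-8 - 4*1)/14 = √26331 + (3/14)*(-4)²*(-8 - 4) = √26331 + (3/14)*16*(-12) = √26331 - 288/7 = -288/7 + √26331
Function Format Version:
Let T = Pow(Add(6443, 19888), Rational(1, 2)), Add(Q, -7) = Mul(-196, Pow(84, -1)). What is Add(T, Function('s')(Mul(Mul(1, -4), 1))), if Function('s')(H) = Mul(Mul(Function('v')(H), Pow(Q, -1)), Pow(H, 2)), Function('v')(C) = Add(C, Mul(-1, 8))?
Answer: Add(Rational(-288, 7), Pow(26331, Rational(1, 2))) ≈ 121.13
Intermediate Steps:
Function('v')(C) = Add(-8, C) (Function('v')(C) = Add(C, -8) = Add(-8, C))
Q = Rational(14, 3) (Q = Add(7, Mul(-196, Pow(84, -1))) = Add(7, Mul(-196, Rational(1, 84))) = Add(7, Rational(-7, 3)) = Rational(14, 3) ≈ 4.6667)
Function('s')(H) = Mul(Pow(H, 2), Add(Rational(-12, 7), Mul(Rational(3, 14), H))) (Function('s')(H) = Mul(Mul(Add(-8, H), Pow(Rational(14, 3), -1)), Pow(H, 2)) = Mul(Mul(Add(-8, H), Rational(3, 14)), Pow(H, 2)) = Mul(Add(Rational(-12, 7), Mul(Rational(3, 14), H)), Pow(H, 2)) = Mul(Pow(H, 2), Add(Rational(-12, 7), Mul(Rational(3, 14), H))))
T = Pow(26331, Rational(1, 2)) ≈ 162.27
Add(T, Function('s')(Mul(Mul(1, -4), 1))) = Add(Pow(26331, Rational(1, 2)), Mul(Rational(3, 14), Pow(Mul(Mul(1, -4), 1), 2), Add(-8, Mul(Mul(1, -4), 1)))) = Add(Pow(26331, Rational(1, 2)), Mul(Rational(3, 14), Pow(Mul(-4, 1), 2), Add(-8, Mul(-4, 1)))) = Add(Pow(26331, Rational(1, 2)), Mul(Rational(3, 14), Pow(-4, 2), Add(-8, -4))) = Add(Pow(26331, Rational(1, 2)), Mul(Rational(3, 14), 16, -12)) = Add(Pow(26331, Rational(1, 2)), Rational(-288, 7)) = Add(Rational(-288, 7), Pow(26331, Rational(1, 2)))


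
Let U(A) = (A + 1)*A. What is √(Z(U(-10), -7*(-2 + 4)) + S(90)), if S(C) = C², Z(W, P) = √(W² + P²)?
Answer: √(8100 + 2*√2074) ≈ 90.505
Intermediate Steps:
U(A) = A*(1 + A) (U(A) = (1 + A)*A = A*(1 + A))
Z(W, P) = √(P² + W²)
√(Z(U(-10), -7*(-2 + 4)) + S(90)) = √(√((-7*(-2 + 4))² + (-10*(1 - 10))²) + 90²) = √(√((-7*2)² + (-10*(-9))²) + 8100) = √(√((-14)² + 90²) + 8100) = √(√(196 + 8100) + 8100) = √(√8296 + 8100) = √(2*√2074 + 8100) = √(8100 + 2*√2074)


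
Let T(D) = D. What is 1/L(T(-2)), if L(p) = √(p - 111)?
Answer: -I*√113/113 ≈ -0.094072*I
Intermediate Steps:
L(p) = √(-111 + p)
1/L(T(-2)) = 1/(√(-111 - 2)) = 1/(√(-113)) = 1/(I*√113) = -I*√113/113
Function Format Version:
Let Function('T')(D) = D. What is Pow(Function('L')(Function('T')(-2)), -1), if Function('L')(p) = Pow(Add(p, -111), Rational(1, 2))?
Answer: Mul(Rational(-1, 113), I, Pow(113, Rational(1, 2))) ≈ Mul(-0.094072, I)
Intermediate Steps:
Function('L')(p) = Pow(Add(-111, p), Rational(1, 2))
Pow(Function('L')(Function('T')(-2)), -1) = Pow(Pow(Add(-111, -2), Rational(1, 2)), -1) = Pow(Pow(-113, Rational(1, 2)), -1) = Pow(Mul(I, Pow(113, Rational(1, 2))), -1) = Mul(Rational(-1, 113), I, Pow(113, Rational(1, 2)))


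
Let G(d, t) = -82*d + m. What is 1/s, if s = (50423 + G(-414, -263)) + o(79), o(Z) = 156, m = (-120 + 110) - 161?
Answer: 1/84356 ≈ 1.1855e-5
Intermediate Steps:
m = -171 (m = -10 - 161 = -171)
G(d, t) = -171 - 82*d (G(d, t) = -82*d - 171 = -171 - 82*d)
s = 84356 (s = (50423 + (-171 - 82*(-414))) + 156 = (50423 + (-171 + 33948)) + 156 = (50423 + 33777) + 156 = 84200 + 156 = 84356)
1/s = 1/84356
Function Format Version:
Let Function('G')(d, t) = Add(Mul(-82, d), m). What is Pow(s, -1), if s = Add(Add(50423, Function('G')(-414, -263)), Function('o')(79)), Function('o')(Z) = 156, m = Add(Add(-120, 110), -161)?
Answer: Rational(1, 84356) ≈ 1.1855e-5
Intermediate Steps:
m = -171 (m = Add(-10, -161) = -171)
Function('G')(d, t) = Add(-171, Mul(-82, d)) (Function('G')(d, t) = Add(Mul(-82, d), -171) = Add(-171, Mul(-82, d)))
s = 84356 (s = Add(Add(50423, Add(-171, Mul(-82, -414))), 156) = Add(Add(50423, Add(-171, 33948)), 156) = Add(Add(50423, 33777), 156) = Add(84200, 156) = 84356)
Pow(s, -1) = Pow(84356, -1) = Rational(1, 84356)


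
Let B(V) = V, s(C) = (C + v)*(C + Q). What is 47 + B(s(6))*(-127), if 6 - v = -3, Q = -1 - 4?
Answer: -1858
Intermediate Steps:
Q = -5
v = 9 (v = 6 - 1*(-3) = 6 + 3 = 9)
s(C) = (-5 + C)*(9 + C) (s(C) = (C + 9)*(C - 5) = (9 + C)*(-5 + C) = (-5 + C)*(9 + C))
47 + B(s(6))*(-127) = 47 + (-45 + 6**2 + 4*6)*(-127) = 47 + (-45 + 36 + 24)*(-127) = 47 + 15*(-127) = 47 - 1905 = -1858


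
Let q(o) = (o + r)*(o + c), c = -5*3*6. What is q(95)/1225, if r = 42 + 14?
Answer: 151/245 ≈ 0.61633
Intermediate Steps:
c = -90 (c = -15*6 = -90)
r = 56
q(o) = (-90 + o)*(56 + o) (q(o) = (o + 56)*(o - 90) = (56 + o)*(-90 + o) = (-90 + o)*(56 + o))
q(95)/1225 = (-5040 + 95² - 34*95)/1225 = (-5040 + 9025 - 3230)*(1/1225) = 755*(1/1225) = 151/245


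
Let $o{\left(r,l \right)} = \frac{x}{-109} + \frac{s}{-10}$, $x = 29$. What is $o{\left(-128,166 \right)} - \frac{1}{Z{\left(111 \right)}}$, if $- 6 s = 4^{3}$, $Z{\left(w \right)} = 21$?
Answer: $\frac{8618}{11445} \approx 0.75299$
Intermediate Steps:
$s = - \frac{32}{3}$ ($s = - \frac{4^{3}}{6} = \left(- \frac{1}{6}\right) 64 = - \frac{32}{3} \approx -10.667$)
$o{\left(r,l \right)} = \frac{1309}{1635}$ ($o{\left(r,l \right)} = \frac{29}{-109} - \frac{32}{3 \left(-10\right)} = 29 \left(- \frac{1}{109}\right) - - \frac{16}{15} = - \frac{29}{109} + \frac{16}{15} = \frac{1309}{1635}$)
$o{\left(-128,166 \right)} - \frac{1}{Z{\left(111 \right)}} = \frac{1309}{1635} - \frac{1}{21} = \frac{8618}{11445}$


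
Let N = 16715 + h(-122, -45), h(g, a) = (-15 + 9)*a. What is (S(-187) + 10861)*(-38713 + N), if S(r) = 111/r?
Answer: -44127308288/187 ≈ -2.3597e+8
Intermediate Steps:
h(g, a) = -6*a
N = 16985 (N = 16715 - 6*(-45) = 16715 + 270 = 16985)
(S(-187) + 10861)*(-38713 + N) = (111/(-187) + 10861)*(-38713 + 16985) = (111*(-1/187) + 10861)*(-21728) = (-111/187 + 10861)*(-21728) = (2030896/187)*(-21728) = -44127308288/187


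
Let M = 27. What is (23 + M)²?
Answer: 2500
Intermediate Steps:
(23 + M)² = (23 + 27)² = 50² = 2500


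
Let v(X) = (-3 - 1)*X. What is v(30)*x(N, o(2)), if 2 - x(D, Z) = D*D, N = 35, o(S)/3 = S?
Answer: 146760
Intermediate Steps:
o(S) = 3*S
v(X) = -4*X
x(D, Z) = 2 - D**2 (x(D, Z) = 2 - D*D = 2 - D**2)
v(30)*x(N, o(2)) = (-4*30)*(2 - 1*35**2) = -120*(2 - 1*1225) = -120*(2 - 1225) = -120*(-1223) = 146760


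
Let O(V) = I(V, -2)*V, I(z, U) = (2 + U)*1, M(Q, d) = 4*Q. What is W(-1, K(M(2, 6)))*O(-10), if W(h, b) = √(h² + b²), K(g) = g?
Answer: 0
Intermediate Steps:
I(z, U) = 2 + U
O(V) = 0 (O(V) = (2 - 2)*V = 0*V = 0)
W(h, b) = √(b² + h²)
W(-1, K(M(2, 6)))*O(-10) = √((4*2)² + (-1)²)*0 = √(8² + 1)*0 = √(64 + 1)*0 = √65*0 = 0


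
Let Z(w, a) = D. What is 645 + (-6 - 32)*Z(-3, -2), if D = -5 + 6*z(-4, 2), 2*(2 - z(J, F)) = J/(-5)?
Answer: 2351/5 ≈ 470.20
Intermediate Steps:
z(J, F) = 2 + J/10 (z(J, F) = 2 - J/(2*(-5)) = 2 - J*(-1)/(2*5) = 2 - (-1)*J/10 = 2 + J/10)
D = 23/5 (D = -5 + 6*(2 + (⅒)*(-4)) = -5 + 6*(2 - ⅖) = -5 + 6*(8/5) = -5 + 48/5 = 23/5 ≈ 4.6000)
Z(w, a) = 23/5
645 + (-6 - 32)*Z(-3, -2) = 645 + (-6 - 32)*(23/5) = 645 - 38*23/5 = 645 - 874/5 = 2351/5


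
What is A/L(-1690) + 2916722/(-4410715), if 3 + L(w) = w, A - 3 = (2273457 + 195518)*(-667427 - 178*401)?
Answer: 8045545860366043134/7467340495 ≈ 1.0774e+9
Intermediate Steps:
A = -1824091074872 (A = 3 + (2273457 + 195518)*(-667427 - 178*401) = 3 + 2468975*(-667427 - 71378) = 3 + 2468975*(-738805) = 3 - 1824091074875 = -1824091074872)
L(w) = -3 + w
A/L(-1690) + 2916722/(-4410715) = -1824091074872/(-3 - 1690) + 2916722/(-4410715) = -1824091074872/(-1693) + 2916722*(-1/4410715) = -1824091074872*(-1/1693) - 2916722/4410715 = 1824091074872/1693 - 2916722/4410715 = 8045545860366043134/7467340495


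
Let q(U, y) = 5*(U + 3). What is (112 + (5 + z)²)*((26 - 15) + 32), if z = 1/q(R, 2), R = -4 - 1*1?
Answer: 584843/100 ≈ 5848.4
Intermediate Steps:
R = -5 (R = -4 - 1 = -5)
q(U, y) = 15 + 5*U (q(U, y) = 5*(3 + U) = 15 + 5*U)
z = -⅒ (z = 1/(15 + 5*(-5)) = 1/(15 - 25) = 1/(-10) = -⅒ ≈ -0.10000)
(112 + (5 + z)²)*((26 - 15) + 32) = (112 + (5 - ⅒)²)*((26 - 15) + 32) = (112 + (49/10)²)*(11 + 32) = (112 + 2401/100)*43 = (13601/100)*43 = 584843/100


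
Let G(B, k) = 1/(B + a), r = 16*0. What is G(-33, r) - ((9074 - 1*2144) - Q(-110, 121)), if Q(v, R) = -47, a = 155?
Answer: -851193/122 ≈ -6977.0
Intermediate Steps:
r = 0
G(B, k) = 1/(155 + B) (G(B, k) = 1/(B + 155) = 1/(155 + B))
G(-33, r) - ((9074 - 1*2144) - Q(-110, 121)) = 1/(155 - 33) - ((9074 - 1*2144) - 1*(-47)) = 1/122 - ((9074 - 2144) + 47) = 1/122 - (6930 + 47) = 1/122 - 1*6977 = 1/122 - 6977 = -851193/122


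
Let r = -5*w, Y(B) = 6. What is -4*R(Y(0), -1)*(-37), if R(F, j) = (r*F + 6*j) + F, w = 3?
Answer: -13320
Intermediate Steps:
r = -15 (r = -5*3 = -15)
R(F, j) = -14*F + 6*j (R(F, j) = (-15*F + 6*j) + F = -14*F + 6*j)
-4*R(Y(0), -1)*(-37) = -4*(-14*6 + 6*(-1))*(-37) = -4*(-84 - 6)*(-37) = -4*(-90)*(-37) = 360*(-37) = -13320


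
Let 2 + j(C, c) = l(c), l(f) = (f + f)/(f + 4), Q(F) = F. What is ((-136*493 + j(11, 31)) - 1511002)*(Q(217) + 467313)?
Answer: -737785823364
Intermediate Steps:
l(f) = 2*f/(4 + f) (l(f) = (2*f)/(4 + f) = 2*f/(4 + f))
j(C, c) = -2 + 2*c/(4 + c)
((-136*493 + j(11, 31)) - 1511002)*(Q(217) + 467313) = ((-136*493 - 8/(4 + 31)) - 1511002)*(217 + 467313) = ((-67048 - 8/35) - 1511002)*467530 = (-2346688/35 - 1511002)*467530 = -55231758/35*467530 = -737785823364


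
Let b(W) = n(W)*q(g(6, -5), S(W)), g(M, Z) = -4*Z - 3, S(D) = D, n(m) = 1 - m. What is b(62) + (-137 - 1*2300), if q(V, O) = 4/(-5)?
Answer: -11941/5 ≈ -2388.2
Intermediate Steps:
g(M, Z) = -3 - 4*Z
q(V, O) = -⅘ (q(V, O) = 4*(-⅕) = -⅘)
b(W) = -⅘ + 4*W/5 (b(W) = (1 - W)*(-⅘) = -⅘ + 4*W/5)
b(62) + (-137 - 1*2300) = (-⅘ + (⅘)*62) + (-137 - 1*2300) = (-⅘ + 248/5) + (-137 - 2300) = 244/5 - 2437 = -11941/5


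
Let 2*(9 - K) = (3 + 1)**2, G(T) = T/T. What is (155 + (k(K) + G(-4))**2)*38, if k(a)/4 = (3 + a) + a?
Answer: 22648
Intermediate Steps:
G(T) = 1
K = 1 (K = 9 - (3 + 1)**2/2 = 9 - 1/2*4**2 = 9 - 1/2*16 = 9 - 8 = 1)
k(a) = 12 + 8*a (k(a) = 4*((3 + a) + a) = 4*(3 + 2*a) = 12 + 8*a)
(155 + (k(K) + G(-4))**2)*38 = (155 + ((12 + 8*1) + 1)**2)*38 = (155 + ((12 + 8) + 1)**2)*38 = (155 + (20 + 1)**2)*38 = (155 + 21**2)*38 = (155 + 441)*38 = 596*38 = 22648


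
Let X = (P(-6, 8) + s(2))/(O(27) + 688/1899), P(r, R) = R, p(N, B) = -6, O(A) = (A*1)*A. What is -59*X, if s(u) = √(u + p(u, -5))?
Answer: -896328/1385059 - 224082*I/1385059 ≈ -0.64714 - 0.16179*I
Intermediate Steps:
O(A) = A² (O(A) = A*A = A²)
s(u) = √(-6 + u) (s(u) = √(u - 6) = √(-6 + u))
X = 15192/1385059 + 3798*I/1385059 (X = (8 + √(-6 + 2))/(27² + 688/1899) = (8 + √(-4))/(729 + 688*(1/1899)) = (8 + 2*I)/(729 + 688/1899) = (8 + 2*I)/(1385059/1899) = (8 + 2*I)*(1899/1385059) = 15192/1385059 + 3798*I/1385059 ≈ 0.010968 + 0.0027421*I)
-59*X = -59*(15192/1385059 + 3798*I/1385059) = -896328/1385059 - 224082*I/1385059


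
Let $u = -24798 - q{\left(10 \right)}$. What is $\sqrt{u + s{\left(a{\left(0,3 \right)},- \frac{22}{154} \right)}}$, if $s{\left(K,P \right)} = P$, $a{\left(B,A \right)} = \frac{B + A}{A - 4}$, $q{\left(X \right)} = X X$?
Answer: $\frac{i \sqrt{1220009}}{7} \approx 157.79 i$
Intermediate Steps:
$q{\left(X \right)} = X^{2}$
$a{\left(B,A \right)} = \frac{A + B}{-4 + A}$
$u = -24898$ ($u = -24798 - 10^{2} = -24798 - 100 = -24898$)
$\sqrt{u + s{\left(a{\left(0,3 \right)},- \frac{22}{154} \right)}} = \sqrt{-24898 - \frac{22}{154}} = \sqrt{-24898 - \frac{1}{7}} = \sqrt{- \frac{174287}{7}} = \frac{i \sqrt{1220009}}{7}$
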